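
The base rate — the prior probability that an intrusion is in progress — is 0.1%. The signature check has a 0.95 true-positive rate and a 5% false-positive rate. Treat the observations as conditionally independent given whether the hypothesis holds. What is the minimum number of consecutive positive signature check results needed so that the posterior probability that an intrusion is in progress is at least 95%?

Prior odds: 0.001 ÷ 0.999 = 1/999.
Likelihood ratio of a positive result = 0.95/0.05 = 19.
Target odds: 0.95 ÷ 0.05 = 19.
Require 19ⁿ ≥ 19 ÷ (1/999) = 18981.
19³ = 6859 falls short of 18981 but 19⁴ = 130321 reaches it, so n = 4.

4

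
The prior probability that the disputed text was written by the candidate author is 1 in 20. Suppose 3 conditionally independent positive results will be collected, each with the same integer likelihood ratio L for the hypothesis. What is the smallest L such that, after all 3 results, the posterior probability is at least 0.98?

Prior odds = 0.05/0.95 = 1/19.
Target odds = 0.98/0.02 = 49.
Need L³ ≥ 49 ÷ (1/19) = 931.
9³ = 729 < 931 ≤ 1000 = 10³, so L = 10.

10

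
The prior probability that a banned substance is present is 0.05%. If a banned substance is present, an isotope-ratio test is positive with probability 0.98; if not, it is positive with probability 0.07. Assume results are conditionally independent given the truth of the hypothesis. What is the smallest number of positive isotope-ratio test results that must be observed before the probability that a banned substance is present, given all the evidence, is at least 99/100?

Prior odds = 0.0005/0.9995 = 1/1999.
Likelihood ratio of a positive = 0.98/0.07 = 14.
Target posterior odds = 0.99/0.01 = 99.
Require 14ⁿ ≥ 99 ÷ (1/1999) = 197901.
14⁴ = 38416 falls short of 197901 but 14⁵ = 537824 reaches it, so n = 5.

5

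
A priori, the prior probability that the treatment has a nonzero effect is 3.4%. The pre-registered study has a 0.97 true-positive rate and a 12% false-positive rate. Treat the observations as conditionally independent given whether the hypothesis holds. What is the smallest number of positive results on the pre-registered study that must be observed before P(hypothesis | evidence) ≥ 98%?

Prior odds = 0.034/0.966 = 17/483.
Likelihood ratio of a positive result = 0.97/0.12 = 97/12.
Target posterior odds = 0.98/0.02 = 49.
Require (97/12)ⁿ ≥ 49 ÷ (17/483) = 23667/17.
(97/12)³ = 912673/1728 falls short of 23667/17 but (97/12)⁴ = 88529281/20736 reaches it, so n = 4.

4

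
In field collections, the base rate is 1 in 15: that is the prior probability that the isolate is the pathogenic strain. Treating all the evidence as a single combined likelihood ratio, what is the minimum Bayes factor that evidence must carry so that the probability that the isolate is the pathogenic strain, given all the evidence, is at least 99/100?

1386

Prior odds = (1/15)/(14/15) = 1/14.
Target odds = 0.99/0.01 = 99.
Required Bayes factor = 99 ÷ (1/14) = 1386.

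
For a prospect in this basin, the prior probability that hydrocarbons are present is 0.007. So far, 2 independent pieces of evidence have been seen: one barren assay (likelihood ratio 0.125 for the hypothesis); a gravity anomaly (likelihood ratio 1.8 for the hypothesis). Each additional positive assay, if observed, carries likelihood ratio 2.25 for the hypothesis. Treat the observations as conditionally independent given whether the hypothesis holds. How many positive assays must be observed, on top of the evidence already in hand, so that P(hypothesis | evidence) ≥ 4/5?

10

Prior odds = 0.007/0.993 = 7/993.
Combined Bayes factor of the evidence already in hand = 0.125 × 1.8 = 0.225.
Odds after that evidence = (7/993) × 0.225 = 21/13240.
Target odds = 0.8/0.2 = 4.
Need 2.25ⁿ ≥ 4 ÷ (21/13240) = 52960/21.
2.25⁹ = 387420489/262144 falls short of 52960/21 but 2.25¹⁰ ≈3325.26 reaches it, so n = 10.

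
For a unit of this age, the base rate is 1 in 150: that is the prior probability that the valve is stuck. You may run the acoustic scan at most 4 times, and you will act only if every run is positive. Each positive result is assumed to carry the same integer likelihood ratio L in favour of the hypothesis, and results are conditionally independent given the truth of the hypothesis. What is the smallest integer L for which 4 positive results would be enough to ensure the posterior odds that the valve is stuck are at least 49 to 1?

10

Prior odds = (1/150)/(149/150) = 1/149.
Target odds = 49.
Need L⁴ ≥ 49 ÷ (1/149) = 7301.
9⁴ = 6561 < 7301 ≤ 10000 = 10⁴, so L = 10.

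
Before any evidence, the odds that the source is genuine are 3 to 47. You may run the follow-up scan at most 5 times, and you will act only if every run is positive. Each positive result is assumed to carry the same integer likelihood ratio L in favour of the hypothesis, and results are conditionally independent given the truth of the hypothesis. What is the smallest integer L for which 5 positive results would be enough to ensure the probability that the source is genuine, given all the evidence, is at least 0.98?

4

Prior odds = 3/47.
Target odds = 0.98/0.02 = 49.
Need L⁵ ≥ 49 ÷ (3/47) = 2303/3.
3⁵ = 243 < 2303/3 ≤ 1024 = 4⁵, so L = 4.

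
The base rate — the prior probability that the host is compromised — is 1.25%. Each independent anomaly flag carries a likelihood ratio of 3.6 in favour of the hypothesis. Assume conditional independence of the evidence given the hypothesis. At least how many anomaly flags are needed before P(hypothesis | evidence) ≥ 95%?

Prior odds: 0.0125 ÷ 0.9875 = 1/79.
Likelihood ratio per anomaly flag = 3.6.
Target posterior odds = 0.95/0.05 = 19.
Require 3.6ⁿ ≥ 19 ÷ (1/79) = 1501.
3.6⁵ = 604.66176 falls short of 1501 but 3.6⁶ = 34012224/15625 reaches it, so n = 6.

6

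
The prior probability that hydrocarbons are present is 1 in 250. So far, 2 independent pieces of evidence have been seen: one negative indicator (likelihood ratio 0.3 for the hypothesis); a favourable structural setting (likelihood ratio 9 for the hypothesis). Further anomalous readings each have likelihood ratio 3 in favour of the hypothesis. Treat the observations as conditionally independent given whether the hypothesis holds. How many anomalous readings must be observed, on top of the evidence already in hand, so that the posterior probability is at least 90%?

Prior odds = 0.004/0.996 = 1/249.
Combined Bayes factor of the evidence already in hand = 0.3 × 9 = 2.7.
Odds after that evidence = (1/249) × 2.7 = 9/830.
Target odds = 0.9/0.1 = 9.
Need 3ⁿ ≥ 9 ÷ (9/830) = 830.
3⁶ = 729 falls short of 830 but 3⁷ = 2187 reaches it, so n = 7.

7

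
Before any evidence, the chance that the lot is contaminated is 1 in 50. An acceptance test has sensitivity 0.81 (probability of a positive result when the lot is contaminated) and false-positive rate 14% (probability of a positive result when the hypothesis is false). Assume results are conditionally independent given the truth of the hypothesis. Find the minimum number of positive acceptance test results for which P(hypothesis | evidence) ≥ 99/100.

5

Prior odds: 0.02 ÷ 0.98 = 1/49.
Likelihood ratio of a positive result = 0.81/0.14 = 81/14.
Target odds: 0.99 ÷ 0.01 = 99.
Require (81/14)ⁿ ≥ 99 ÷ (1/49) = 4851.
(81/14)⁴ = 43046721/38416 falls short of 4851 but (81/14)⁵ ≈6483.13 reaches it, so n = 5.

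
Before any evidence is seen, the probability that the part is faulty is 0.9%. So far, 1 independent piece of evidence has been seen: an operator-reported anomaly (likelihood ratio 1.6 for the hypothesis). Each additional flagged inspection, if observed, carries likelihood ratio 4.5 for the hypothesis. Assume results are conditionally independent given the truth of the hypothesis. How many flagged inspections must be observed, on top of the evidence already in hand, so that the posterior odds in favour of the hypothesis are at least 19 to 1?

Prior odds = 0.009/0.991 = 9/991.
Bayes factor of the evidence already in hand = 1.6.
Odds after that evidence = (9/991) × 1.6 = 72/4955.
Target odds = 19.
Need 4.5ⁿ ≥ 19 ÷ (72/4955) = 94145/72.
4.5⁴ = 410.0625 falls short of 94145/72 but 4.5⁵ = 1845.28125 reaches it, so n = 5.

5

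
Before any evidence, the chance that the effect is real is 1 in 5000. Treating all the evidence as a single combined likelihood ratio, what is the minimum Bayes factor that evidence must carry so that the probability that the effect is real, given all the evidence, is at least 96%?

119976

Prior odds = 0.0002/0.9998 = 1/4999.
Target odds = 0.96/0.04 = 24.
Required Bayes factor = 24 ÷ (1/4999) = 119976.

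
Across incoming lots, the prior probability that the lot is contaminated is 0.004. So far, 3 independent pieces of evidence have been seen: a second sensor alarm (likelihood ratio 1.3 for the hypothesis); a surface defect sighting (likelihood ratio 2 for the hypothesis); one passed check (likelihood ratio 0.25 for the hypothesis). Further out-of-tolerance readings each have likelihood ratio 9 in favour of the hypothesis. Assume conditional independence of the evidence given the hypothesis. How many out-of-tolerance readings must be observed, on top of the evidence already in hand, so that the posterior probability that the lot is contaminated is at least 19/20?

5

Prior odds = 0.004/0.996 = 1/249.
Combined Bayes factor of the evidence already in hand = 1.3 × 2 × 0.25 = 0.65.
Odds after that evidence = (1/249) × 0.65 = 13/4980.
Target odds = 0.95/0.05 = 19.
Need 9ⁿ ≥ 19 ÷ (13/4980) = 94620/13.
9⁴ = 6561 falls short of 94620/13 but 9⁵ = 59049 reaches it, so n = 5.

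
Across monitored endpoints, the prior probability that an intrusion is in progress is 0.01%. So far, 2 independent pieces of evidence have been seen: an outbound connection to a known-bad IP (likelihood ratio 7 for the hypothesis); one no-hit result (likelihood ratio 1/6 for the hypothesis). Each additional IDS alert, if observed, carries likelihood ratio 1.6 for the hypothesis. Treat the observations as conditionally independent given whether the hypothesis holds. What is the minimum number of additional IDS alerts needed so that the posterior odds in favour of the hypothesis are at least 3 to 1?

Prior odds = 0.0001/0.9999 = 1/9999.
Combined Bayes factor of the evidence already in hand = 7 × (1/6) = 7/6.
Odds after that evidence = (1/9999) × 7/6 = 7/59994.
Target odds = 3.
Need 1.6ⁿ ≥ 3 ÷ (7/59994) = 179982/7.
1.6²¹ ≈19342.8 falls short of 179982/7 but 1.6²² ≈30948.5 reaches it, so n = 22.

22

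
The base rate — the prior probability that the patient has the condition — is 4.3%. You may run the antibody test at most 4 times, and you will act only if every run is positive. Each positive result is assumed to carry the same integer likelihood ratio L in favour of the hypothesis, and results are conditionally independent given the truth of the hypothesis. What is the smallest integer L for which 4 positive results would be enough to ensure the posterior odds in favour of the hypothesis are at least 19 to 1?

5

Prior odds = 0.043/0.957 = 43/957.
Target odds = 19.
Need L⁴ ≥ 19 ÷ (43/957) = 18183/43.
4⁴ = 256 < 18183/43 ≤ 625 = 5⁴, so L = 5.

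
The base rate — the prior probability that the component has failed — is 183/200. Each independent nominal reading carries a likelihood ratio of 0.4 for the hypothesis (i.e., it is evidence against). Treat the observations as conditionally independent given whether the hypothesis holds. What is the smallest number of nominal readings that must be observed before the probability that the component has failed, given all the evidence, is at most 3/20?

5

Prior odds = 0.915/0.085 = 183/17.
Likelihood ratio per nominal reading = 0.4.
Target posterior odds = 0.15/0.85 = 3/17.
Require 0.4ⁿ ≤ 3/17 ÷ (183/17) = 1/61.
0.4⁴ = 0.0256 is still above 1/61 but 0.4⁵ = 0.01024 is at or below it, so n = 5.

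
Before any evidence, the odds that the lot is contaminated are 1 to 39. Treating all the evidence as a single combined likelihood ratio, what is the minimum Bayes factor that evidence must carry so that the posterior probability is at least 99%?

Prior odds = 1/39.
Target odds = 0.99/0.01 = 99.
Required Bayes factor = 99 ÷ (1/39) = 3861.

3861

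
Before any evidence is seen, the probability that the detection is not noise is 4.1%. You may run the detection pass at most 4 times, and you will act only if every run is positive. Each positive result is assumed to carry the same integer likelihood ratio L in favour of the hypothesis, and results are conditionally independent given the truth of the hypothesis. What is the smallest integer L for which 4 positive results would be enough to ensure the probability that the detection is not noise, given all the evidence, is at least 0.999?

Prior odds = 0.041/0.959 = 41/959.
Target odds = 0.999/0.001 = 999.
Need L⁴ ≥ 999 ÷ (41/959) = 958041/41.
12⁴ = 20736 < 958041/41 ≤ 28561 = 13⁴, so L = 13.

13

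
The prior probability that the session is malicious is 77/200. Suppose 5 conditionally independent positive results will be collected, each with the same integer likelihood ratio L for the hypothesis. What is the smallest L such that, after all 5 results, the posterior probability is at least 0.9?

2

Prior odds = 0.385/0.615 = 77/123.
Target odds = 0.9/0.1 = 9.
Need L⁵ ≥ 9 ÷ (77/123) = 1107/77.
1⁵ = 1 < 1107/77 ≤ 32 = 2⁵, so L = 2.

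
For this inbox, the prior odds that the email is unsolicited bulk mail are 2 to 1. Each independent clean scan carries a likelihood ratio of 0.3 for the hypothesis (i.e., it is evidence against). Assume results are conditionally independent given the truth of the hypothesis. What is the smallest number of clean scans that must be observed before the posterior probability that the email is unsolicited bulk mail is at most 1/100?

Prior odds = 2.
Likelihood ratio per clean scan = 0.3.
Target posterior odds = 0.01/0.99 = 1/99.
Require 0.3ⁿ ≤ 1/99 ÷ 2 = 1/198.
0.3⁴ = 0.0081 is still above 1/198 but 0.3⁵ = 243/100000 is at or below it, so n = 5.

5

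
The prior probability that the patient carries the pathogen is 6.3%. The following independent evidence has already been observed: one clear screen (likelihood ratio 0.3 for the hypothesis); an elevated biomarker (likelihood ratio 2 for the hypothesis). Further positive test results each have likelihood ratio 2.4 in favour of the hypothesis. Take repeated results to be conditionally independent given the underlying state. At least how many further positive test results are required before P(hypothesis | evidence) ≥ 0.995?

Prior odds = 0.063/0.937 = 63/937.
Combined Bayes factor of the evidence already in hand = 0.3 × 2 = 0.6.
Odds after that evidence = (63/937) × 0.6 = 189/4685.
Target odds = 0.995/0.005 = 199.
Need 2.4ⁿ ≥ 199 ÷ (189/4685) = 932315/189.
2.4⁹ ≈2641.81 falls short of 932315/189 but 2.4¹⁰ ≈6340.34 reaches it, so n = 10.

10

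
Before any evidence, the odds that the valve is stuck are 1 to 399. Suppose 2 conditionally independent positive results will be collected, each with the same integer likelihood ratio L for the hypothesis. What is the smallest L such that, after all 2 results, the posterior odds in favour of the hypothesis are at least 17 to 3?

48

Prior odds = 1/399.
Target odds = 17/3.
Need L² ≥ 17/3 ÷ (1/399) = 2261.
47² = 2209 < 2261 ≤ 2304 = 48², so L = 48.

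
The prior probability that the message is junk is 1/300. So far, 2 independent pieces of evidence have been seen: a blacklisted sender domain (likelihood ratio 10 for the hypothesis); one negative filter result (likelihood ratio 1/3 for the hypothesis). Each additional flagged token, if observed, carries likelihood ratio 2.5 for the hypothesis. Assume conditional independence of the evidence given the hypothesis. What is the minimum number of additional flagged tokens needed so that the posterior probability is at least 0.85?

Prior odds = (1/300)/(299/300) = 1/299.
Combined Bayes factor of the evidence already in hand = 10 × (1/3) = 10/3.
Odds after that evidence = (1/299) × 10/3 = 10/897.
Target odds = 0.85/0.15 = 17/3.
Need 2.5ⁿ ≥ 17/3 ÷ (10/897) = 508.3.
2.5⁶ = 244.140625 falls short of 508.3 but 2.5⁷ = 610.3515625 reaches it, so n = 7.

7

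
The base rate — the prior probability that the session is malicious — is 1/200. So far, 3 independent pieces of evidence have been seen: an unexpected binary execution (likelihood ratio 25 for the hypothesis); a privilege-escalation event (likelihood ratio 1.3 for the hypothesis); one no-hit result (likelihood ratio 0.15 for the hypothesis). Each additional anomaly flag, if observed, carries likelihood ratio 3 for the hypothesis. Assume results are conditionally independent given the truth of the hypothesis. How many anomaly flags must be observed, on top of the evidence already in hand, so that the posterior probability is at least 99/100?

Prior odds = 0.005/0.995 = 1/199.
Combined Bayes factor of the evidence already in hand = 25 × 1.3 × 0.15 = 4.875.
Odds after that evidence = (1/199) × 4.875 = 39/1592.
Target odds = 0.99/0.01 = 99.
Need 3ⁿ ≥ 99 ÷ (39/1592) = 52536/13.
3⁷ = 2187 falls short of 52536/13 but 3⁸ = 6561 reaches it, so n = 8.

8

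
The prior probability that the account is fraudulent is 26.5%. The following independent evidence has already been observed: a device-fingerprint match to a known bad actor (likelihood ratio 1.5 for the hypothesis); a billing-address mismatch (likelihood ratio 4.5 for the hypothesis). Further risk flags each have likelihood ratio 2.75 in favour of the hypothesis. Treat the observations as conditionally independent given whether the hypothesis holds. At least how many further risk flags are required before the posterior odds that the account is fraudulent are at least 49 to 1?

3

Prior odds = 0.265/0.735 = 53/147.
Combined Bayes factor of the evidence already in hand = 1.5 × 4.5 = 6.75.
Odds after that evidence = (53/147) × 6.75 = 477/196.
Target odds = 49.
Need 2.75ⁿ ≥ 49 ÷ (477/196) = 9604/477.
2.75² = 7.5625 falls short of 9604/477 but 2.75³ = 20.796875 reaches it, so n = 3.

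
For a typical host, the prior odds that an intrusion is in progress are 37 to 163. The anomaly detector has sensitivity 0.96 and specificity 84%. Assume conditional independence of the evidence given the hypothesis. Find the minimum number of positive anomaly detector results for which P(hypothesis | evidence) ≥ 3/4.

Prior odds = 37/163.
False-positive rate = 1 − 0.84 = 0.16; likelihood ratio of a positive = 0.96/0.16 = 6.
Target odds: 0.75 ÷ 0.25 = 3.
Need (37/163) × 6ⁿ ≥ 3, i.e. 6ⁿ ≥ 489/37.
6¹ = 6 falls short of 489/37 but 6² = 36 reaches it, so n = 2.

2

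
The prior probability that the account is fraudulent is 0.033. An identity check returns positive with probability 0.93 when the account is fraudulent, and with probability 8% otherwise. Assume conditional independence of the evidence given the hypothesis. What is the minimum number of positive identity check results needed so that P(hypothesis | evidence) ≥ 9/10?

Prior odds = 0.033/0.967 = 33/967.
Likelihood ratio of a positive result = 0.93/0.08 = 11.625.
Target odds: 0.9 ÷ 0.1 = 9.
Require 11.625ⁿ ≥ 9 ÷ (33/967) = 2901/11.
11.625² = 135.140625 falls short of 2901/11 but 11.625³ = 804357/512 reaches it, so n = 3.

3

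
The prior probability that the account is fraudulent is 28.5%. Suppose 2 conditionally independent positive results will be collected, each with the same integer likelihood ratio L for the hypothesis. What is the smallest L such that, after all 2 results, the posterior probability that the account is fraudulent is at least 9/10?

Prior odds = 0.285/0.715 = 57/143.
Target odds = 0.9/0.1 = 9.
Need L² ≥ 9 ÷ (57/143) = 429/19.
4² = 16 < 429/19 ≤ 25 = 5², so L = 5.

5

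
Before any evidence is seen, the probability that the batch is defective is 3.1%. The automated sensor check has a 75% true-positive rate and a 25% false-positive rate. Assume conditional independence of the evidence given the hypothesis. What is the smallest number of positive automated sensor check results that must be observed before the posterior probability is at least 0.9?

6

Prior odds: 0.031 ÷ 0.969 = 31/969.
Likelihood ratio of a positive result = 0.75/0.25 = 3.
Target odds: 0.9 ÷ 0.1 = 9.
Need (31/969) × 3ⁿ ≥ 9, i.e. 3ⁿ ≥ 8721/31.
3⁵ = 243 falls short of 8721/31 but 3⁶ = 729 reaches it, so n = 6.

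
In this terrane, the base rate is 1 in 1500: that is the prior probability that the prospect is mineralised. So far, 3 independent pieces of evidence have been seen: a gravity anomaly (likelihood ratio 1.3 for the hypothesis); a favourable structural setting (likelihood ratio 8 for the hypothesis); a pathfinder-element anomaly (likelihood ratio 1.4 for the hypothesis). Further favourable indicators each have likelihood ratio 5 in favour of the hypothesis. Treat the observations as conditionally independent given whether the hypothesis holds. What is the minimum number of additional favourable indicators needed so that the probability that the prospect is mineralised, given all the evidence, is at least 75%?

Prior odds = (1/1500)/(1499/1500) = 1/1499.
Combined Bayes factor of the evidence already in hand = 1.3 × 8 × 1.4 = 14.56.
Odds after that evidence = (1/1499) × 14.56 = 364/37475.
Target odds = 0.75/0.25 = 3.
Need 5ⁿ ≥ 3 ÷ (364/37475) = 112425/364.
5³ = 125 falls short of 112425/364 but 5⁴ = 625 reaches it, so n = 4.

4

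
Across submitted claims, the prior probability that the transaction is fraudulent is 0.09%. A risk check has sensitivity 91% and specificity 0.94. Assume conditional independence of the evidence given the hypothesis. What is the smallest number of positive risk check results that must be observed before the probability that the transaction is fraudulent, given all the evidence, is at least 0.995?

5

Prior odds = 0.0009/0.9991 = 9/9991.
False-positive rate = 1 − 0.94 = 0.06; likelihood ratio of a positive = 0.91/0.06 = 91/6.
Target odds: 0.995 ÷ 0.005 = 199.
Require (91/6)ⁿ ≥ 199 ÷ (9/9991) = 1988209/9.
(91/6)⁴ = 68574961/1296 falls short of 1988209/9 but (91/6)⁵ ≈802510 reaches it, so n = 5.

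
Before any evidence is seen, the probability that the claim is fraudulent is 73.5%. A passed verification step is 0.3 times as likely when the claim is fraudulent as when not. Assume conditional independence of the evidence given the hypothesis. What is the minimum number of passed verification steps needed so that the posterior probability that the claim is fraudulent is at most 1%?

5

Prior odds = 0.735/0.265 = 147/53.
Likelihood ratio per passed verification step = 0.3.
Target odds: 0.01 ÷ 0.99 = 1/99.
Require 0.3ⁿ ≤ 1/99 ÷ (147/53) = 53/14553.
0.3⁴ = 0.0081 is still above 53/14553 but 0.3⁵ = 243/100000 is at or below it, so n = 5.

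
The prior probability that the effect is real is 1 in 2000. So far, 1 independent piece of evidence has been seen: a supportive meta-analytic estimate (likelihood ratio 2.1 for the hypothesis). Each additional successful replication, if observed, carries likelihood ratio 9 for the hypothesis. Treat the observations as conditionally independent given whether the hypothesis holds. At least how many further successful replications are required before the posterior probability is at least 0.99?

Prior odds = 0.0005/0.9995 = 1/1999.
Bayes factor of the evidence already in hand = 2.1.
Odds after that evidence = (1/1999) × 2.1 = 21/19990.
Target odds = 0.99/0.01 = 99.
Need 9ⁿ ≥ 99 ÷ (21/19990) = 659670/7.
9⁵ = 59049 falls short of 659670/7 but 9⁶ = 531441 reaches it, so n = 6.

6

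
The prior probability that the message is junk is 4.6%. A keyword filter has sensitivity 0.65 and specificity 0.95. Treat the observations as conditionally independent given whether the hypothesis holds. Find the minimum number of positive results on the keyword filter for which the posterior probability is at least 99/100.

3

Prior odds: 0.046 ÷ 0.954 = 23/477.
False-positive rate = 1 − 0.95 = 0.05; likelihood ratio of a positive = 0.65/0.05 = 13.
Target posterior odds = 0.99/0.01 = 99.
Need (23/477) × 13ⁿ ≥ 99, i.e. 13ⁿ ≥ 47223/23.
13² = 169 falls short of 47223/23 but 13³ = 2197 reaches it, so n = 3.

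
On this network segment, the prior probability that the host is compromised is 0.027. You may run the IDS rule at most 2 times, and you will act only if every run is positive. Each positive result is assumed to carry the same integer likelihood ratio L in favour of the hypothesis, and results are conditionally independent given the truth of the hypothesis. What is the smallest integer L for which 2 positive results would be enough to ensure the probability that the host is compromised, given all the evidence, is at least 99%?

Prior odds = 0.027/0.973 = 27/973.
Target odds = 0.99/0.01 = 99.
Need L² ≥ 99 ÷ (27/973) = 10703/3.
59² = 3481 < 10703/3 ≤ 3600 = 60², so L = 60.

60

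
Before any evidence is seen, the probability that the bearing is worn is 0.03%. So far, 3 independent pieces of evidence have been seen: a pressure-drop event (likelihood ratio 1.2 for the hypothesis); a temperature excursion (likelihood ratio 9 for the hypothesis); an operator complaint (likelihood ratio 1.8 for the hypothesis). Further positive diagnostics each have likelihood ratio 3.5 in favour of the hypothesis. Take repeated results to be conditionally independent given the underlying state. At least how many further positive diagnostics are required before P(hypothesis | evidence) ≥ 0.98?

8

Prior odds = 0.0003/0.9997 = 3/9997.
Combined Bayes factor of the evidence already in hand = 1.2 × 9 × 1.8 = 19.44.
Odds after that evidence = (3/9997) × 19.44 = 1458/249925.
Target odds = 0.98/0.02 = 49.
Need 3.5ⁿ ≥ 49 ÷ (1458/249925) = 12246325/1458.
3.5⁷ = 823543/128 falls short of 12246325/1458 but 3.5⁸ = 5764801/256 reaches it, so n = 8.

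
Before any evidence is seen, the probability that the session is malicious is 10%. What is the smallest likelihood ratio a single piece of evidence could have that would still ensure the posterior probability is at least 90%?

81

Prior odds = 0.1/0.9 = 1/9.
Target odds = 0.9/0.1 = 9.
Required Bayes factor = 9 ÷ (1/9) = 81.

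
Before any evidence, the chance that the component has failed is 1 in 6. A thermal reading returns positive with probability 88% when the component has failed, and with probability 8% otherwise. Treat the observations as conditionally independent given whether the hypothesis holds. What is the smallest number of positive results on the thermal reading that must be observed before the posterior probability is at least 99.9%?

Prior odds: (1/6) ÷ (5/6) = 0.2.
Likelihood ratio of a positive result = 0.88/0.08 = 11.
Target posterior odds = 0.999/0.001 = 999.
Require 11ⁿ ≥ 999 ÷ 0.2 = 4995.
11³ = 1331 falls short of 4995 but 11⁴ = 14641 reaches it, so n = 4.

4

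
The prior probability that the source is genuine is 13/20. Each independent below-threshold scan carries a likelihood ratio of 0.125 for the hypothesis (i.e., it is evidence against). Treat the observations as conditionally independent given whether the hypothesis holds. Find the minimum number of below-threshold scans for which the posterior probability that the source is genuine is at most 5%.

Prior odds: 0.65 ÷ 0.35 = 13/7.
Likelihood ratio per below-threshold scan = 0.125.
Target odds: 0.05 ÷ 0.95 = 1/19.
Need (13/7) × 0.125ⁿ ≤ 1/19, i.e. 0.125ⁿ ≤ 7/247.
0.125¹ = 0.125 is still above 7/247 but 0.125² = 0.015625 is at or below it, so n = 2.

2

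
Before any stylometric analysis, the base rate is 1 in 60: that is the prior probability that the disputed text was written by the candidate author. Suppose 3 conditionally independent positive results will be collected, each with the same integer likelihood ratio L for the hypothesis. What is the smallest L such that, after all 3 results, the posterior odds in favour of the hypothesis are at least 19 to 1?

Prior odds = (1/60)/(59/60) = 1/59.
Target odds = 19.
Need L³ ≥ 19 ÷ (1/59) = 1121.
10³ = 1000 < 1121 ≤ 1331 = 11³, so L = 11.

11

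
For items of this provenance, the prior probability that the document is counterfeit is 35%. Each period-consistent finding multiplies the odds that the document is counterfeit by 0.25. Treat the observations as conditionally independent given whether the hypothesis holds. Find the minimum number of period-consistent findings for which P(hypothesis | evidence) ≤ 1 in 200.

4

Prior odds = 0.35/0.65 = 7/13.
Likelihood ratio per period-consistent finding = 0.25.
Target odds: 0.005 ÷ 0.995 = 1/199.
Require 0.25ⁿ ≤ 1/199 ÷ (7/13) = 13/1393.
0.25³ = 0.015625 is still above 13/1393 but 0.25⁴ = 0.00390625 is at or below it, so n = 4.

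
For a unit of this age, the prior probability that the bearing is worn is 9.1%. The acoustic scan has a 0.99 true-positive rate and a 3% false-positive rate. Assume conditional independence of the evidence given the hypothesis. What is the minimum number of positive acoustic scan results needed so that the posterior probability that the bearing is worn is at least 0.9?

2

Prior odds = 0.091/0.909 = 91/909.
Likelihood ratio of a positive result = 0.99/0.03 = 33.
Target odds: 0.9 ÷ 0.1 = 9.
Require 33ⁿ ≥ 9 ÷ (91/909) = 8181/91.
33¹ = 33 falls short of 8181/91 but 33² = 1089 reaches it, so n = 2.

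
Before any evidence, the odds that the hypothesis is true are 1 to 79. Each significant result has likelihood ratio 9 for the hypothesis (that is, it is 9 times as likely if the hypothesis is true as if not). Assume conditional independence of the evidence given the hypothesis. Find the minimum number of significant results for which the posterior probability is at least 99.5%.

5

Prior odds = 1/79.
Likelihood ratio per significant result = 9.
Target posterior odds = 0.995/0.005 = 199.
Need (1/79) × 9ⁿ ≥ 199, i.e. 9ⁿ ≥ 15721.
9⁴ = 6561 falls short of 15721 but 9⁵ = 59049 reaches it, so n = 5.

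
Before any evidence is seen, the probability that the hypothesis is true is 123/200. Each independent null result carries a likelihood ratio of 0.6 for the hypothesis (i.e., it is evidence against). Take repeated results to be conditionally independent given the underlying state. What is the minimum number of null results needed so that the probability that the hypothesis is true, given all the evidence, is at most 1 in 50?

Prior odds: 0.615 ÷ 0.385 = 123/77.
Likelihood ratio per null result = 0.6.
Target posterior odds = 0.02/0.98 = 1/49.
Need (123/77) × 0.6ⁿ ≤ 1/49, i.e. 0.6ⁿ ≤ 11/861.
0.6⁸ = 6561/390625 is still above 11/861 but 0.6⁹ = 19683/1953125 is at or below it, so n = 9.

9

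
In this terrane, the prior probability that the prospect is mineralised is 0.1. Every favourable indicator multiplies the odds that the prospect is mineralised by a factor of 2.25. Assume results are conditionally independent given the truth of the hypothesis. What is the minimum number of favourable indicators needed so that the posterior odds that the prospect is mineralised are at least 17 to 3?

Prior odds = 0.1/0.9 = 1/9.
Likelihood ratio per favourable indicator = 2.25.
Target odds = 17/3.
Need (1/9) × 2.25ⁿ ≥ 17/3, i.e. 2.25ⁿ ≥ 51.
2.25⁴ = 25.62890625 falls short of 51 but 2.25⁵ = 59049/1024 reaches it, so n = 5.

5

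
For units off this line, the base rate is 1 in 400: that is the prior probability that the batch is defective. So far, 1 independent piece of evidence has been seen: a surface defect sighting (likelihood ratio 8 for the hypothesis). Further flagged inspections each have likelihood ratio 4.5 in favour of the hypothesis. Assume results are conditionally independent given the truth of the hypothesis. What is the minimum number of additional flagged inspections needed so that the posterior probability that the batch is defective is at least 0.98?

Prior odds = 0.0025/0.9975 = 1/399.
Bayes factor of the evidence already in hand = 8.
Odds after that evidence = (1/399) × 8 = 8/399.
Target odds = 0.98/0.02 = 49.
Need 4.5ⁿ ≥ 49 ÷ (8/399) = 2443.875.
4.5⁵ = 1845.28125 falls short of 2443.875 but 4.5⁶ = 8303.765625 reaches it, so n = 6.

6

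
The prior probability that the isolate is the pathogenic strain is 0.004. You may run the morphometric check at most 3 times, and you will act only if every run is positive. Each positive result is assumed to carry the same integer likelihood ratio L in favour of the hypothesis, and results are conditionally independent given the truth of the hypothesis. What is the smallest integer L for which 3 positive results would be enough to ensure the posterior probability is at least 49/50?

24

Prior odds = 0.004/0.996 = 1/249.
Target odds = 0.98/0.02 = 49.
Need L³ ≥ 49 ÷ (1/249) = 12201.
23³ = 12167 < 12201 ≤ 13824 = 24³, so L = 24.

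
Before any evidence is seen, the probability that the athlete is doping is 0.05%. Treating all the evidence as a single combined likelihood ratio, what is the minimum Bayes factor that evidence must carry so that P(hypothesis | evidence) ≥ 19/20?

37981

Prior odds = 0.0005/0.9995 = 1/1999.
Target odds = 0.95/0.05 = 19.
Required Bayes factor = 19 ÷ (1/1999) = 37981.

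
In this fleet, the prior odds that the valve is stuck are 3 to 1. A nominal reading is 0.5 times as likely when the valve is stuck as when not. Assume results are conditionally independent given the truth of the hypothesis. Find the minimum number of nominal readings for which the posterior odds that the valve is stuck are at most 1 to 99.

9

Prior odds = 3.
Likelihood ratio per nominal reading = 0.5.
Target odds = 1/99.
Need 3 × 0.5ⁿ ≤ 1/99, i.e. 0.5ⁿ ≤ 1/297.
0.5⁸ = 0.00390625 is still above 1/297 but 0.5⁹ = 0.001953125 is at or below it, so n = 9.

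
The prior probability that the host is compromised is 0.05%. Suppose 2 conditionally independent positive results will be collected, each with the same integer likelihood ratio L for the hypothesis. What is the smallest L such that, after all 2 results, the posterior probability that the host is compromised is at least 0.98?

313

Prior odds = 0.0005/0.9995 = 1/1999.
Target odds = 0.98/0.02 = 49.
Need L² ≥ 49 ÷ (1/1999) = 97951.
312² = 97344 < 97951 ≤ 97969 = 313², so L = 313.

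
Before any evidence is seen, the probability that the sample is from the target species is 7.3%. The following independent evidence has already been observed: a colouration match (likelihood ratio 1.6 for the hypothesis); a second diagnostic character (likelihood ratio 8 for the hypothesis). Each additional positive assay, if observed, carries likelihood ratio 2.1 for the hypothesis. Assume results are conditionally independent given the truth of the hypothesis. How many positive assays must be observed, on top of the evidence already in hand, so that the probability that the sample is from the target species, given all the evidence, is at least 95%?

4

Prior odds = 0.073/0.927 = 73/927.
Combined Bayes factor of the evidence already in hand = 1.6 × 8 = 12.8.
Odds after that evidence = (73/927) × 12.8 = 4672/4635.
Target odds = 0.95/0.05 = 19.
Need 2.1ⁿ ≥ 19 ÷ (4672/4635) = 88065/4672.
2.1³ = 9.261 falls short of 88065/4672 but 2.1⁴ = 19.4481 reaches it, so n = 4.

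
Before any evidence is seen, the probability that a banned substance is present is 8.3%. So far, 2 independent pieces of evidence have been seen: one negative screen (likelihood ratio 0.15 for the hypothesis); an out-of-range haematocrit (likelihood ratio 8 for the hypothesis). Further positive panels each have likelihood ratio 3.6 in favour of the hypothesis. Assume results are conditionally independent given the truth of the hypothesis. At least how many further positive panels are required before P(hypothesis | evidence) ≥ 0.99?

6

Prior odds = 0.083/0.917 = 83/917.
Combined Bayes factor of the evidence already in hand = 0.15 × 8 = 1.2.
Odds after that evidence = (83/917) × 1.2 = 498/4585.
Target odds = 0.99/0.01 = 99.
Need 3.6ⁿ ≥ 99 ÷ (498/4585) = 151305/166.
3.6⁵ = 604.66176 falls short of 151305/166 but 3.6⁶ = 34012224/15625 reaches it, so n = 6.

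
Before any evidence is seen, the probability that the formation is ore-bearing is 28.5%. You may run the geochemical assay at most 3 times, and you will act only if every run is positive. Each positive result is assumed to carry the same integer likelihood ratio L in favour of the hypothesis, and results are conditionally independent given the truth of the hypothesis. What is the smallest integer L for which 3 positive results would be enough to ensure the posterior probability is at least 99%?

Prior odds = 0.285/0.715 = 57/143.
Target odds = 0.99/0.01 = 99.
Need L³ ≥ 99 ÷ (57/143) = 4719/19.
6³ = 216 < 4719/19 ≤ 343 = 7³, so L = 7.

7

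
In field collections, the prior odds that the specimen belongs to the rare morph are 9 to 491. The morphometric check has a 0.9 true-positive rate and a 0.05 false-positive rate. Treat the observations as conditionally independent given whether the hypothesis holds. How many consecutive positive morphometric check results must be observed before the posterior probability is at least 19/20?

3

Prior odds = 9/491.
Likelihood ratio of a positive result = 0.9/0.05 = 18.
Target posterior odds = 0.95/0.05 = 19.
Require 18ⁿ ≥ 19 ÷ (9/491) = 9329/9.
18² = 324 falls short of 9329/9 but 18³ = 5832 reaches it, so n = 3.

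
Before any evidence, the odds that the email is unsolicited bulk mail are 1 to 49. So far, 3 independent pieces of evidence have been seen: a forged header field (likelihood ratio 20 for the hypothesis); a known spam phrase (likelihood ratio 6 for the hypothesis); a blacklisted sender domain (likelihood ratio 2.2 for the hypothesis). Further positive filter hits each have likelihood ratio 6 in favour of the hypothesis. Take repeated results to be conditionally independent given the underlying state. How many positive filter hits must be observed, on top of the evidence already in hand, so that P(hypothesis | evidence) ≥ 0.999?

3

Prior odds = 1/49.
Combined Bayes factor of the evidence already in hand = 20 × 6 × 2.2 = 264.
Odds after that evidence = (1/49) × 264 = 264/49.
Target odds = 0.999/0.001 = 999.
Need 6ⁿ ≥ 999 ÷ (264/49) = 16317/88.
6² = 36 falls short of 16317/88 but 6³ = 216 reaches it, so n = 3.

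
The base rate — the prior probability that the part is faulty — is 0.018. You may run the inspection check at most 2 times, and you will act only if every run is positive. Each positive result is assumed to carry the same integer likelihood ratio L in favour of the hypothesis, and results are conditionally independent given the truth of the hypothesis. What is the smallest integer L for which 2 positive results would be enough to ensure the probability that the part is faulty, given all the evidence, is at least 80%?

Prior odds = 0.018/0.982 = 9/491.
Target odds = 0.8/0.2 = 4.
Need L² ≥ 4 ÷ (9/491) = 1964/9.
14² = 196 < 1964/9 ≤ 225 = 15², so L = 15.

15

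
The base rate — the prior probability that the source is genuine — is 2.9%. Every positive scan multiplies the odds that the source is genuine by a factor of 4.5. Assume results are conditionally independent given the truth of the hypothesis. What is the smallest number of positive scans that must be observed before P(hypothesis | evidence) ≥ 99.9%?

7

Prior odds = 0.029/0.971 = 29/971.
Likelihood ratio per positive scan = 4.5.
Target odds: 0.999 ÷ 0.001 = 999.
Need (29/971) × 4.5ⁿ ≥ 999, i.e. 4.5ⁿ ≥ 970029/29.
4.5⁶ = 8303.765625 falls short of 970029/29 but 4.5⁷ = 4782969/128 reaches it, so n = 7.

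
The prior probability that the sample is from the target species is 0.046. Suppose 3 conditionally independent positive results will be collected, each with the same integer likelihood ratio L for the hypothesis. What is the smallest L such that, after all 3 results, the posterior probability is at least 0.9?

6

Prior odds = 0.046/0.954 = 23/477.
Target odds = 0.9/0.1 = 9.
Need L³ ≥ 9 ÷ (23/477) = 4293/23.
5³ = 125 < 4293/23 ≤ 216 = 6³, so L = 6.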